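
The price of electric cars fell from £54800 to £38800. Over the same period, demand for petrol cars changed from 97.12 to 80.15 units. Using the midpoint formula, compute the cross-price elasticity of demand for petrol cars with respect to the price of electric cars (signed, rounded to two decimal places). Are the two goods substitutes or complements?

0.56; substitutes

%ΔQ_{petrol cars} = (80.15 − 97.12)/avg = -16.97/88.635 = -0.191459…
%ΔP_{electric cars} = (38800 − 54800)/avg = -16000/46800 = -0.341880…
E_cross = (-16.97/88.635) / (-16000/46800) = 0.5600…
E_cross > 0 ⇒ the goods are substitutes.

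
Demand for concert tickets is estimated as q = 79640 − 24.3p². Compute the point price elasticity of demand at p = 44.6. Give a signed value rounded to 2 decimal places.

-3.09

dq/dp = −2·24.3·p = -2167.56. At p = 44.6, q = 31303.412.
Ed = (dq/dp)·(p/q) = (-2167.56) × (44.6/31303.412) = -3.0882…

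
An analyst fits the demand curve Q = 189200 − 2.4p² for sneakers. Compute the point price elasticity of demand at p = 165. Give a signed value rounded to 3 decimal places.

dQ/dp = −2·2.4·p = -792. At p = 165, Q = 123860.
Ed = (dQ/dp)·(p/Q) = (-792) × (165/123860) = -1.05506…

-1.055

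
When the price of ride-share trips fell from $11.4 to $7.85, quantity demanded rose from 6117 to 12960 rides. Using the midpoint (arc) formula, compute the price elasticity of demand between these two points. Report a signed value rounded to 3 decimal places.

-1.945

%ΔQ = (12960 − 6117) / [(6117 + 12960)/2] = 6843/9538.5 = 0.717408…
%ΔP = (7.85 − 11.4) / [(11.4 + 7.85)/2] = -3.55/9.625 = -0.368831…
Arc Ed = %ΔQ / %ΔP = (6843/9538.5) / (-3.55/9.625) = -1.94508…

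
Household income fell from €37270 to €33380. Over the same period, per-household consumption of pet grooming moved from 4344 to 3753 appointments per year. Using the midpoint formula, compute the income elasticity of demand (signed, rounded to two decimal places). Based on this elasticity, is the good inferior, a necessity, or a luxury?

1.33; luxury

%ΔQ = (3753 − 4344)/[( 4344 + 3753)/2] = -591/4048.5 = -0.145979…
%ΔIncome = (33380 − 37270)/[( 37270 + 33380)/2] = -3890/35325 = -0.110120…
E_income = (-591/4048.5) / (-3890/35325) = 1.3256…
E_income > 1 ⇒ normal good, luxury.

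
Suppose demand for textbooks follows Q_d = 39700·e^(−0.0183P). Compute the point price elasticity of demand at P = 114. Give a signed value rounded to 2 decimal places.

dQ_d/dP = −0.0183·Q_d = -90.2021. At P = 114, Q_d = 4929.07.
Ed = (dQ_d/dP)·(P/Q_d) = (-90.2021) × (114/4929.07) = -2.0862

-2.09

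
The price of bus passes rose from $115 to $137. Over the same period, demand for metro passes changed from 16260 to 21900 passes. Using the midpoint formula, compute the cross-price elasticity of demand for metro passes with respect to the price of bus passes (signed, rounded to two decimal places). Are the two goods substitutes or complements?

%ΔQ_{metro passes} = (21900 − 16260)/avg = 5640/19080 = 0.295597…
%ΔP_{bus passes} = (137 − 115)/avg = 22/126 = 0.174603…
E_cross = (5640/19080) / (22/126) = 1.6929…
E_cross > 0 ⇒ the goods are substitutes.

1.69; substitutes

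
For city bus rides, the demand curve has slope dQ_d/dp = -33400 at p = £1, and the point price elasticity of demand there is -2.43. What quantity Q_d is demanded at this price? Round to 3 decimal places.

13744.856

Ed = (dQ_d/dp)·(p/Q_d) ⇒ Q_d = (dQ_d/dp)·p/Ed = (-33400)·1/(-2.43) = 13744.85596…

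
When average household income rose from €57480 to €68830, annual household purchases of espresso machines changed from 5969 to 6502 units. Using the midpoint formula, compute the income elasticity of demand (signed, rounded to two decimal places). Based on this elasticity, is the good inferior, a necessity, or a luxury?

%ΔQ = (6502 − 5969)/[( 5969 + 6502)/2] = 533/6235.5 = 0.085478…
%ΔIncome = (68830 − 57480)/[( 57480 + 68830)/2] = 11350/63155 = 0.179716…
E_income = (533/6235.5) / (11350/63155) = 0.4756…
0 < E_income < 1 ⇒ normal good, necessity.

0.48; necessity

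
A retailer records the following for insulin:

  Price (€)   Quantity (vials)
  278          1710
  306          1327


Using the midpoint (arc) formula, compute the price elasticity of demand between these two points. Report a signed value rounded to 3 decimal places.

%ΔQ = (1327 − 1710) / [(1710 + 1327)/2] = -383/1518.5 = -0.252222…
%ΔP = (306 − 278) / [(278 + 306)/2] = 28/292 = 0.095890…
Arc Ed = %ΔQ / %ΔP = (-383/1518.5) / (28/292) = -2.63032…

-2.630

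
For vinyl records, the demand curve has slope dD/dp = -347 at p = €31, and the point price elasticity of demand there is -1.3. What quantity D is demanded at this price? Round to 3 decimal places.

8274.615

Ed = (dD/dp)·(p/D) ⇒ D = (dD/dp)·p/Ed = (-347)·31/(-1.3) = 8274.61538…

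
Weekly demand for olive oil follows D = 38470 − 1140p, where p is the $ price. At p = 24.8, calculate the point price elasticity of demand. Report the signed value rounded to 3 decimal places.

dD/dp = −1140. At p = 24.8, D = 38470 − 1140(24.8) = 10198.
Ed = (dD/dp)·(p/D) = −1140 × (24.8/10198) = -2.77230…

-2.772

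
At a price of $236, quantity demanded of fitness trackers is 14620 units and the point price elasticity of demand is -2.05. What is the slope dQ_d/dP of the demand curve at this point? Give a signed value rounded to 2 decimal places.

Ed = (dQ_d/dP)·(P/Q_d) ⇒ dQ_d/dP = Ed·Q_d/P = (-2.05)·14620/236 = -126.9957…

-127.00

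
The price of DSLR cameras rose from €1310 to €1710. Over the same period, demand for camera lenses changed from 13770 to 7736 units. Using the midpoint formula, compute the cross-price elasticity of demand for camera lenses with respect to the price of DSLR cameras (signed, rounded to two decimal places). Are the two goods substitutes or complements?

%ΔQ_{camera lenses} = (7736 − 13770)/avg = -6034/10753 = -0.561145…
%ΔP_{DSLR cameras} = (1710 − 1310)/avg = 400/1510 = 0.264900…
E_cross = (-6034/10753) / (400/1510) = -2.1183…
E_cross < 0 ⇒ the goods are complements.

-2.12; complements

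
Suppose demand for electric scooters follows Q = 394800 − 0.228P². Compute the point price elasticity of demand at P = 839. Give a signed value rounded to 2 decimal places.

dQ/dP = −2·0.228·P = -382.584. At P = 839, Q = 234306.012.
Ed = (dQ/dP)·(P/Q) = (-382.584) × (839/234306.012) = -1.3699…

-1.37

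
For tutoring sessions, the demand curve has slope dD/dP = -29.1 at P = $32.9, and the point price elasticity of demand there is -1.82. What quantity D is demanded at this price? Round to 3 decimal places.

526.038

Ed = (dD/dP)·(P/D) ⇒ D = (dD/dP)·P/Ed = (-29.1)·32.9/(-1.82) = 526.03846…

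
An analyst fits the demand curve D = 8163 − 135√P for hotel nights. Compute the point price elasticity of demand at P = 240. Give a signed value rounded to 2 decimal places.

dD/dP = −135/(2√P) = -4.35711. At P = 240, D = 6071.59.
Ed = (dD/dP)·(P/D) = (-4.35711) × (240/6071.59) = -0.1722…

-0.17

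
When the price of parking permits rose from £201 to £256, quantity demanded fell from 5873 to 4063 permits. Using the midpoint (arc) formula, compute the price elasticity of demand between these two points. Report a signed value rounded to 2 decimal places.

%ΔQ = (4063 − 5873) / [(5873 + 4063)/2] = -1810/4968 = -0.364331…
%ΔP = (256 − 201) / [(201 + 256)/2] = 55/228.5 = 0.240700…
Arc Ed = %ΔQ / %ΔP = (-1810/4968) / (55/228.5) = -1.5136…

-1.51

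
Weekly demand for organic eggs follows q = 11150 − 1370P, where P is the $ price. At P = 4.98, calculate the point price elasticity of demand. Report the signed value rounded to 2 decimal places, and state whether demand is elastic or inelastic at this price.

dq/dP = −1370. At P = 4.98, q = 11150 − 1370(4.98) = 4327.4.
Ed = (dq/dP)·(P/q) = −1370 × (4.98/4327.4) = -1.5766…
|Ed| = 1.58 > 1, so demand is elastic.

-1.58; elastic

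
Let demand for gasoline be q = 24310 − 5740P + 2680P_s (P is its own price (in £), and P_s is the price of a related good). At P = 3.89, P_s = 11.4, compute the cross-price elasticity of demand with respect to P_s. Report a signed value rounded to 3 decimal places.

0.939

At the given values, q = 24310 − 5740(3.89) + 2680(11.4) = 32533.4.
∂q/∂P_s = 2680.
E = (2680) × (11.4/32533.4) = 0.93909…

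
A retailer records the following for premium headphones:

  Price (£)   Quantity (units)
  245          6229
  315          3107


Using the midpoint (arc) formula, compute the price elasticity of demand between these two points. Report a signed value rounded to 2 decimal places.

%ΔQ = (3107 − 6229) / [(6229 + 3107)/2] = -3122/4668 = -0.668808…
%ΔP = (315 − 245) / [(245 + 315)/2] = 70/280 = 0.25
Arc Ed = %ΔQ / %ΔP = (-3122/4668) / (70/280) = -2.6752…

-2.68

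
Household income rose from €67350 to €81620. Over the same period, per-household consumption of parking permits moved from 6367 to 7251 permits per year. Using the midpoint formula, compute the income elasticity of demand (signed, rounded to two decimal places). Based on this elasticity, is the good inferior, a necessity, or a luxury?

0.68; necessity

%ΔQ = (7251 − 6367)/[( 6367 + 7251)/2] = 884/6809 = 0.129828…
%ΔIncome = (81620 − 67350)/[( 67350 + 81620)/2] = 14270/74485 = 0.191582…
E_income = (884/6809) / (14270/74485) = 0.6776…
0 < E_income < 1 ⇒ normal good, necessity.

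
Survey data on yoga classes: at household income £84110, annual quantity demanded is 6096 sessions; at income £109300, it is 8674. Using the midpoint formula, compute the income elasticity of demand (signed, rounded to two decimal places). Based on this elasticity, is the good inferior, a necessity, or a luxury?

%ΔQ = (8674 − 6096)/[( 6096 + 8674)/2] = 2578/7385 = 0.349085…
%ΔIncome = (109300 − 84110)/[( 84110 + 109300)/2] = 25190/96705 = 0.260482…
E_income = (2578/7385) / (25190/96705) = 1.3401…
E_income > 1 ⇒ normal good, luxury.

1.34; luxury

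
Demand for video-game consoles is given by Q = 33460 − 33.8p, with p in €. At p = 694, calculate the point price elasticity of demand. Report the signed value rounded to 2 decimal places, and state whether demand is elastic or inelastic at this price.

dQ/dp = −33.8. At p = 694, Q = 33460 − 33.8(694) = 10002.8.
Ed = (dQ/dp)·(p/Q) = −33.8 × (694/10002.8) = -2.3450…
|Ed| = 2.35 > 1, so demand is elastic.

-2.35; elastic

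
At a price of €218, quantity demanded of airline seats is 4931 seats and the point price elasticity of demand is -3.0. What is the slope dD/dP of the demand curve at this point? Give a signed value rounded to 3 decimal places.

Ed = (dD/dP)·(P/D) ⇒ dD/dP = Ed·D/P = (-3.0)·4931/218 = -67.85779…

-67.858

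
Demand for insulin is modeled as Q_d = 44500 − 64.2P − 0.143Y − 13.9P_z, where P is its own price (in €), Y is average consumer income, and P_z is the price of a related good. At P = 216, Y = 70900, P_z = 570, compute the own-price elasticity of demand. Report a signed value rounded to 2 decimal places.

-1.10

At the given values, Q_d = 44500 − 64.2(216) − 0.143(70900) − 13.9(570) = 12571.1.
∂Q_d/∂P = −64.2.
E = (-64.2) × (216/12571.1) = -1.1031…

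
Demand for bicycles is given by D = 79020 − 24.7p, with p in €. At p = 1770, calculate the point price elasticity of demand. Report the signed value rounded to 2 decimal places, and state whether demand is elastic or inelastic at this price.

dD/dp = −24.7. At p = 1770, D = 79020 − 24.7(1770) = 35301.
Ed = (dD/dp)·(p/D) = −24.7 × (1770/35301) = -1.2384…
|Ed| = 1.24 > 1, so demand is elastic.

-1.24; elastic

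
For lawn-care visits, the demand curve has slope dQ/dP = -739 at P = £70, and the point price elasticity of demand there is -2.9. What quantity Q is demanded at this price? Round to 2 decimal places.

Ed = (dQ/dP)·(P/Q) ⇒ Q = (dQ/dP)·P/Ed = (-739)·70/(-2.9) = 17837.9310…

17837.93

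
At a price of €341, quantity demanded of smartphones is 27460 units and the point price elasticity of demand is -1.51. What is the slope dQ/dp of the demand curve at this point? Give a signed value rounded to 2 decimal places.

Ed = (dQ/dp)·(p/Q) ⇒ dQ/dp = Ed·Q/p = (-1.51)·27460/341 = -121.5970…

-121.60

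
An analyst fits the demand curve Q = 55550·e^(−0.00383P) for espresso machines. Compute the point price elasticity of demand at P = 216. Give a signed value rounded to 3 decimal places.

-0.827

dQ/dP = −0.00383·Q = -93.025. At P = 216, Q = 24288.5.
Ed = (dQ/dP)·(P/Q) = (-93.025) × (216/24288.5) = -0.82728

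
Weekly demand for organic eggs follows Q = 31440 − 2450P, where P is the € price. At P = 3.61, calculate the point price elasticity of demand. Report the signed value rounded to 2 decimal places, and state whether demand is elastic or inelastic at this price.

-0.39; inelastic

dQ/dP = −2450. At P = 3.61, Q = 31440 − 2450(3.61) = 22595.5.
Ed = (dQ/dP)·(P/Q) = −2450 × (3.61/22595.5) = -0.3914…
|Ed| = 0.39 < 1, so demand is inelastic.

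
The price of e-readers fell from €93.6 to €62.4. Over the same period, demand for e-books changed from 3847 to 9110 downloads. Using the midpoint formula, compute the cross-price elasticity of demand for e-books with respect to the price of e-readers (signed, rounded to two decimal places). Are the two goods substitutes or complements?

-2.03; complements

%ΔQ_{e-books} = (9110 − 3847)/avg = 5263/6478.5 = 0.812379…
%ΔP_{e-readers} = (62.4 − 93.6)/avg = -31.2/78 = -0.4
E_cross = (5263/6478.5) / (-31.2/78) = -2.0309…
E_cross < 0 ⇒ the goods are complements.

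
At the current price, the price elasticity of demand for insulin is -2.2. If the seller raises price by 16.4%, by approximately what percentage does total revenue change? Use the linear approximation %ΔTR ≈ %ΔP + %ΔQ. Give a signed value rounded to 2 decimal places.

%ΔQ ≈ Ed × %ΔP = (-2.2) × (+16.4%) = -36.0800%
%ΔTR ≈ %ΔP + %ΔQ = (+16.4%) + (-36.0800%) = -19.6800%

-19.68%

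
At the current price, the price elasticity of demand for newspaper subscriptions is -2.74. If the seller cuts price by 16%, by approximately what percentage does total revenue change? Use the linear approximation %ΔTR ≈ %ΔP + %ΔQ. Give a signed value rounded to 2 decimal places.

%ΔQ ≈ Ed × %ΔP = (-2.74) × (-16%) = +43.8400%
%ΔTR ≈ %ΔP + %ΔQ = (-16%) + (+43.8400%) = +27.8400%

+27.84%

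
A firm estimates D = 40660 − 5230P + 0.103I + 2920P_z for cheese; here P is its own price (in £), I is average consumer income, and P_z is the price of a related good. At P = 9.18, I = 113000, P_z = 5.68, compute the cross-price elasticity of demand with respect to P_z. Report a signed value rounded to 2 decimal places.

0.79

At the given values, D = 40660 − 5230(9.18) + 0.103(113000) + 2920(5.68) = 20873.2.
∂D/∂P_z = 2920.
E = (2920) × (5.68/20873.2) = 0.7945…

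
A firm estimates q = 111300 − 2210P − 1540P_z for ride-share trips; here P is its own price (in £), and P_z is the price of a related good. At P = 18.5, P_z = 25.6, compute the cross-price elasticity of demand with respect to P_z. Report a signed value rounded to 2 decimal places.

-1.27

At the given values, q = 111300 − 2210(18.5) − 1540(25.6) = 30991.
∂q/∂P_z = -1540.
E = (-1540) × (25.6/30991) = -1.2721…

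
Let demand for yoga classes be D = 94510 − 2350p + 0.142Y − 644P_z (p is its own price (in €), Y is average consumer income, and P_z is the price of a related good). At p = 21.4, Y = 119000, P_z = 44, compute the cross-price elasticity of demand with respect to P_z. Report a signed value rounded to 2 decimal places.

-0.86

At the given values, D = 94510 − 2350(21.4) + 0.142(119000) − 644(44) = 32782.
∂D/∂P_z = -644.
E = (-644) × (44/32782) = -0.8643…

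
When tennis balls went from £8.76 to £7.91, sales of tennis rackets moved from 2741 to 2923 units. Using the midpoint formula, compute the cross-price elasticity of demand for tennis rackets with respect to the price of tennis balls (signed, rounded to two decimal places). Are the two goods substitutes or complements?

%ΔQ_{tennis rackets} = (2923 − 2741)/avg = 182/2832 = 0.064265…
%ΔP_{tennis balls} = (7.91 − 8.76)/avg = -0.85/8.335 = -0.101979…
E_cross = (182/2832) / (-0.85/8.335) = -0.6301…
E_cross < 0 ⇒ the goods are complements.

-0.63; complements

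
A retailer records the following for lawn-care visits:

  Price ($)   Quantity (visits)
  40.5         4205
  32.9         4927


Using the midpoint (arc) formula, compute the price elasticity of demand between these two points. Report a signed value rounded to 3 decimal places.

-0.764

%ΔQ = (4927 − 4205) / [(4205 + 4927)/2] = 722/4566 = 0.158125…
%ΔP = (32.9 − 40.5) / [(40.5 + 32.9)/2] = -7.6/36.7 = -0.207084…
Arc Ed = %ΔQ / %ΔP = (722/4566) / (-7.6/36.7) = -0.76357…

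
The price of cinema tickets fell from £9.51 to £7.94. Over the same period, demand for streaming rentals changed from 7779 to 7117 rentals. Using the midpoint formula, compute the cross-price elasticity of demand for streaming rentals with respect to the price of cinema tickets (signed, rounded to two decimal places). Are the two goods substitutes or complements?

%ΔQ_{streaming rentals} = (7117 − 7779)/avg = -662/7448 = -0.088882…
%ΔP_{cinema tickets} = (7.94 − 9.51)/avg = -1.57/8.725 = -0.179942…
E_cross = (-662/7448) / (-1.57/8.725) = 0.4939…
E_cross > 0 ⇒ the goods are substitutes.

0.49; substitutes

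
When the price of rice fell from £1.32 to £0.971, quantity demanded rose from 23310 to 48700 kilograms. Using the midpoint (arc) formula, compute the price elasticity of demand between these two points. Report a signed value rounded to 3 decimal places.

%ΔQ = (48700 − 23310) / [(23310 + 48700)/2] = 25390/36005 = 0.705179…
%ΔP = (0.971 − 1.32) / [(1.32 + 0.971)/2] = -0.349/1.1455 = -0.304670…
Arc Ed = %ΔQ / %ΔP = (25390/36005) / (-0.349/1.1455) = -2.31456…

-2.315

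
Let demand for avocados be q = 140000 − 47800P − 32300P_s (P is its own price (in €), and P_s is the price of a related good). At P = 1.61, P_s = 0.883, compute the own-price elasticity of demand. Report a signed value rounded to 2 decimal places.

At the given values, q = 140000 − 47800(1.61) − 32300(0.883) = 34521.1.
∂q/∂P = −47800.
E = (-47800) × (1.61/34521.1) = -2.2293…

-2.23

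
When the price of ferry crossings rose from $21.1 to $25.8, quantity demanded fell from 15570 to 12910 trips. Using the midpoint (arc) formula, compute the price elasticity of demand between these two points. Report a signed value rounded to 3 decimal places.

%ΔQ = (12910 − 15570) / [(15570 + 12910)/2] = -2660/14240 = -0.186797…
%ΔP = (25.8 − 21.1) / [(21.1 + 25.8)/2] = 4.7/23.45 = 0.200426…
Arc Ed = %ΔQ / %ΔP = (-2660/14240) / (4.7/23.45) = -0.93200…

-0.932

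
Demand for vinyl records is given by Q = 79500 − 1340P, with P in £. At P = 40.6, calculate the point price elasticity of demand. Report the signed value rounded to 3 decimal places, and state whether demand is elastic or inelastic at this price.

dQ/dP = −1340. At P = 40.6, Q = 79500 − 1340(40.6) = 25096.
Ed = (dQ/dP)·(P/Q) = −1340 × (40.6/25096) = -2.16783…
|Ed| = 2.168 > 1, so demand is elastic.

-2.168; elastic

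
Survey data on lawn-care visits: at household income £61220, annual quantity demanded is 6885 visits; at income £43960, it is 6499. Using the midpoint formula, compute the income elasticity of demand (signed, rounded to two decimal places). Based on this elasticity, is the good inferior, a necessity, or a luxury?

%ΔQ = (6499 − 6885)/[( 6885 + 6499)/2] = -386/6692 = -0.057680…
%ΔIncome = (43960 − 61220)/[( 61220 + 43960)/2] = -17260/52590 = -0.328199…
E_income = (-386/6692) / (-17260/52590) = 0.1757…
0 < E_income < 1 ⇒ normal good, necessity.

0.18; necessity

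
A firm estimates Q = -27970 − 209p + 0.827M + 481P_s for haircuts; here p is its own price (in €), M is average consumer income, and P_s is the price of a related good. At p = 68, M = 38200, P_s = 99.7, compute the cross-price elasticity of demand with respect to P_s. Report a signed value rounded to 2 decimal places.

At the given values, Q = -27970 − 209(68) + 0.827(38200) + 481(99.7) = 37365.1.
∂Q/∂P_s = 481.
E = (481) × (99.7/37365.1) = 1.2834…

1.28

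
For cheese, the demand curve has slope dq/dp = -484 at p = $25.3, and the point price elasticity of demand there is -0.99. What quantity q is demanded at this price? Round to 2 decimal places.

12368.89

Ed = (dq/dp)·(p/q) ⇒ q = (dq/dp)·p/Ed = (-484)·25.3/(-0.99) = 12368.8888…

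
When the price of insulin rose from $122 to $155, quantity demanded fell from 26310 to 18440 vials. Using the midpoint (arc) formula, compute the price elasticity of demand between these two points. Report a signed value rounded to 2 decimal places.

-1.48

%ΔQ = (18440 − 26310) / [(26310 + 18440)/2] = -7870/22375 = -0.351731…
%ΔP = (155 − 122) / [(122 + 155)/2] = 33/138.5 = 0.238267…
Arc Ed = %ΔQ / %ΔP = (-7870/22375) / (33/138.5) = -1.4762…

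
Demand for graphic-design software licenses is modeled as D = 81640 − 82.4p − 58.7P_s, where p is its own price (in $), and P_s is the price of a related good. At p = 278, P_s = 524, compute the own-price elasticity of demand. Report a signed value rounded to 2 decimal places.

-0.82

At the given values, D = 81640 − 82.4(278) − 58.7(524) = 27974.
∂D/∂p = −82.4.
E = (-82.4) × (278/27974) = -0.8188…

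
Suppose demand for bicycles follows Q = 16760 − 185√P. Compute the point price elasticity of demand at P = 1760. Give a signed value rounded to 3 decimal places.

-0.431

dQ/dP = −185/(2√P) = -2.20488. At P = 1760, Q = 8998.81.
Ed = (dQ/dP)·(P/Q) = (-2.20488) × (1760/8998.81) = -0.43123…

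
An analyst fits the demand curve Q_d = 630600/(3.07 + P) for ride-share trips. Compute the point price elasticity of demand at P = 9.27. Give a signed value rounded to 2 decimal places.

-0.75

dQ_d/dP = −630600/(3.07 + P)² = -4141.18. At P = 9.27, Q_d = 51102.1.
Ed = (dQ_d/dP)·(P/Q_d) = (-4141.18) × (9.27/51102.1) = -0.7512…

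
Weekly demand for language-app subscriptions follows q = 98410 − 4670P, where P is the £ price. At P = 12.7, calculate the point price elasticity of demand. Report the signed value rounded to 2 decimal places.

-1.52

dq/dP = −4670. At P = 12.7, q = 98410 − 4670(12.7) = 39101.
Ed = (dq/dP)·(P/q) = −4670 × (12.7/39101) = -1.5168…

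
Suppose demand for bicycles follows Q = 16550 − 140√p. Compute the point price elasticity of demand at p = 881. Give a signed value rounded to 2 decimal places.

-0.17

dQ/dp = −140/(2√p) = -2.35836. At p = 881, Q = 12394.6.
Ed = (dQ/dp)·(p/Q) = (-2.35836) × (881/12394.6) = -0.1676…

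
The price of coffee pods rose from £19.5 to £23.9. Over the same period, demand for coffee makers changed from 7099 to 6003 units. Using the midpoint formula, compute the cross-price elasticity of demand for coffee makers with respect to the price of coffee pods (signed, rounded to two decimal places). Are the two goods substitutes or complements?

-0.83; complements

%ΔQ_{coffee makers} = (6003 − 7099)/avg = -1096/6551 = -0.167302…
%ΔP_{coffee pods} = (23.9 − 19.5)/avg = 4.4/21.7 = 0.202764…
E_cross = (-1096/6551) / (4.4/21.7) = -0.8251…
E_cross < 0 ⇒ the goods are complements.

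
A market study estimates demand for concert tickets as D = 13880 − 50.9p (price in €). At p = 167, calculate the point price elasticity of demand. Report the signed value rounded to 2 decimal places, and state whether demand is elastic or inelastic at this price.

dD/dp = −50.9. At p = 167, D = 13880 − 50.9(167) = 5379.7.
Ed = (dD/dp)·(p/D) = −50.9 × (167/5379.7) = -1.5800…
|Ed| = 1.58 > 1, so demand is elastic.

-1.58; elastic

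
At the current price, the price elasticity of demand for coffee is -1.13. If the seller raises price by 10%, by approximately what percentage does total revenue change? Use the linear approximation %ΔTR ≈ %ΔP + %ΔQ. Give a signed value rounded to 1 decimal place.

-1.3%

%ΔQ ≈ Ed × %ΔP = (-1.13) × (+10%) = -11.3000%
%ΔTR ≈ %ΔP + %ΔQ = (+10%) + (-11.3000%) = -1.3000%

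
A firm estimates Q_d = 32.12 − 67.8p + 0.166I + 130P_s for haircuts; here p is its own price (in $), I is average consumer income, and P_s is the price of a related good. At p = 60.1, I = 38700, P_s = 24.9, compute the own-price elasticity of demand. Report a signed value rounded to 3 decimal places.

-0.725

At the given values, Q_d = 32.12 − 67.8(60.1) + 0.166(38700) + 130(24.9) = 5618.54.
∂Q_d/∂p = −67.8.
E = (-67.8) × (60.1/5618.54) = -0.72523…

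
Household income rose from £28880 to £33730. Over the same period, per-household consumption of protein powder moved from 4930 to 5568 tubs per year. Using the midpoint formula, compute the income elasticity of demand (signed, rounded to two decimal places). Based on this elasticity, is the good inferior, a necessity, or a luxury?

0.78; necessity

%ΔQ = (5568 − 4930)/[( 4930 + 5568)/2] = 638/5249 = 0.121546…
%ΔIncome = (33730 − 28880)/[( 28880 + 33730)/2] = 4850/31305 = 0.154927…
E_income = (638/5249) / (4850/31305) = 0.7845…
0 < E_income < 1 ⇒ normal good, necessity.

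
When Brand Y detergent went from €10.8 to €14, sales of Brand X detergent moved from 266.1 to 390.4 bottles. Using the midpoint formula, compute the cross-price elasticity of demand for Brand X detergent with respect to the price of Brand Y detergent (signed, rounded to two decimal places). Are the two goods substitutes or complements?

1.47; substitutes

%ΔQ_{Brand X detergent} = (390.4 − 266.1)/avg = 124.3/328.25 = 0.378674…
%ΔP_{Brand Y detergent} = (14 − 10.8)/avg = 3.2/12.4 = 0.258064…
E_cross = (124.3/328.25) / (3.2/12.4) = 1.4673…
E_cross > 0 ⇒ the goods are substitutes.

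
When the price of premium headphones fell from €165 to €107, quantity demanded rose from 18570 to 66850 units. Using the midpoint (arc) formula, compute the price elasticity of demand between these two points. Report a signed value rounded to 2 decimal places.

%ΔQ = (66850 − 18570) / [(18570 + 66850)/2] = 48280/42710 = 1.130414…
%ΔP = (107 − 165) / [(165 + 107)/2] = -58/136 = -0.426470…
Arc Ed = %ΔQ / %ΔP = (48280/42710) / (-58/136) = -2.6506…

-2.65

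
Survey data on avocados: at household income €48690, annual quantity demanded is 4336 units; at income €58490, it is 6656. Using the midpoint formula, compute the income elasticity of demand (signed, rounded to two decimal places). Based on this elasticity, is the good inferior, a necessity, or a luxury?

%ΔQ = (6656 − 4336)/[( 4336 + 6656)/2] = 2320/5496 = 0.422125…
%ΔIncome = (58490 − 48690)/[( 48690 + 58490)/2] = 9800/53590 = 0.182869…
E_income = (2320/5496) / (9800/53590) = 2.3083…
E_income > 1 ⇒ normal good, luxury.

2.31; luxury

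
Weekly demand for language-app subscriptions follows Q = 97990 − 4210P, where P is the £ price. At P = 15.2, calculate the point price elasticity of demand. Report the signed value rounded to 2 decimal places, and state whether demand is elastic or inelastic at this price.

-1.88; elastic

dQ/dP = −4210. At P = 15.2, Q = 97990 − 4210(15.2) = 33998.
Ed = (dQ/dP)·(P/Q) = −4210 × (15.2/33998) = -1.8822…
|Ed| = 1.88 > 1, so demand is elastic.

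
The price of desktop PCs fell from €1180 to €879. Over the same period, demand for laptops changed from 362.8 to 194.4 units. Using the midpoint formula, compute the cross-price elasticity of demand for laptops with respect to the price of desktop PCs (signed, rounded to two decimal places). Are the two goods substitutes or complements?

2.07; substitutes

%ΔQ_{laptops} = (194.4 − 362.8)/avg = -168.4/278.6 = -0.604450…
%ΔP_{desktop PCs} = (879 − 1180)/avg = -301/1029.5 = -0.292374…
E_cross = (-168.4/278.6) / (-301/1029.5) = 2.0673…
E_cross > 0 ⇒ the goods are substitutes.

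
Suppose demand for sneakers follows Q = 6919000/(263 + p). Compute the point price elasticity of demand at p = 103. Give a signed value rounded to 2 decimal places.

-0.28

dQ/dp = −6919000/(263 + p)² = -51.6513. At p = 103, Q = 18904.4.
Ed = (dQ/dp)·(p/Q) = (-51.6513) × (103/18904.4) = -0.2814…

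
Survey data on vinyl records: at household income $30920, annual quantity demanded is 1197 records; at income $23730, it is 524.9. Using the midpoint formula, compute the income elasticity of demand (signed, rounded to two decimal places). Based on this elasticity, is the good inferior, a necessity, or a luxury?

%ΔQ = (524.9 − 1197)/[( 1197 + 524.9)/2] = -672.1/860.95 = -0.780649…
%ΔIncome = (23730 − 30920)/[( 30920 + 23730)/2] = -7190/27325 = -0.263129…
E_income = (-672.1/860.95) / (-7190/27325) = 2.9667…
E_income > 1 ⇒ normal good, luxury.

2.97; luxury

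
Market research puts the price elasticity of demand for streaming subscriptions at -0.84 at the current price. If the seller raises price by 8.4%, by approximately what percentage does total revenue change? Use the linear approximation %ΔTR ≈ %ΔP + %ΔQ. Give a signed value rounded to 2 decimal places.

%ΔQ ≈ Ed × %ΔP = (-0.84) × (+8.4%) = -7.0560%
%ΔTR ≈ %ΔP + %ΔQ = (+8.4%) + (-7.0560%) = +1.3440%

+1.34%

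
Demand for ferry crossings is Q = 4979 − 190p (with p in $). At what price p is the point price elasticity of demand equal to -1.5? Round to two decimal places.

15.72

Ed = −190p/(4979 − 190p). Set this equal to -1.5:
190p = 1.5·(4979 − 190p) ⇒ 190p(1 + 1.5) = 1.5·4979
p = 1.5·4979 / (190·2.5) = 15.7231…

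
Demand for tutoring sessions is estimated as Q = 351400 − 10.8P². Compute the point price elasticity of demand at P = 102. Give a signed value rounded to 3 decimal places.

dQ/dP = −2·10.8·P = -2203.2. At P = 102, Q = 239036.8.
Ed = (dQ/dP)·(P/Q) = (-2203.2) × (102/239036.8) = -0.94013…

-0.940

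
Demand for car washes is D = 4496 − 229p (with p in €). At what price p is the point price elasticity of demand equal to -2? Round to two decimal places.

13.09

Ed = −229p/(4496 − 229p). Set this equal to -2:
229p = 2·(4496 − 229p) ⇒ 229p(1 + 2) = 2·4496
p = 2·4496 / (229·3) = 13.0887…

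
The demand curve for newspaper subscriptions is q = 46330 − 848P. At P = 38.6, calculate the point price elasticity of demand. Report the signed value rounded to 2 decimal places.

dq/dP = −848. At P = 38.6, q = 46330 − 848(38.6) = 13597.2.
Ed = (dq/dP)·(P/q) = −848 × (38.6/13597.2) = -2.4073…

-2.41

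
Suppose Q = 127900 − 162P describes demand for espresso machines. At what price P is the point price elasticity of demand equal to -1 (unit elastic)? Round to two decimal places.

394.75

Ed = −162P/(127900 − 162P). Set this equal to -1:
162P = 1·(127900 − 162P) ⇒ 162P(1 + 1) = 1·127900
P = 1·127900 / (162·2) = 394.7530…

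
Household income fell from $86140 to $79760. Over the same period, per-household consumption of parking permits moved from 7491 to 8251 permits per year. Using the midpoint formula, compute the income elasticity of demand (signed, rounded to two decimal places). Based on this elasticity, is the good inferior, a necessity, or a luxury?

-1.26; inferior

%ΔQ = (8251 − 7491)/[( 7491 + 8251)/2] = 760/7871 = 0.096556…
%ΔIncome = (79760 − 86140)/[( 86140 + 79760)/2] = -6380/82950 = -0.076913…
E_income = (760/7871) / (-6380/82950) = -1.2553…
E_income < 0 ⇒ inferior good.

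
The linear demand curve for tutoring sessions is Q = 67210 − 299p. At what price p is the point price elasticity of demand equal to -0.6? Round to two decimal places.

Ed = −299p/(67210 − 299p). Set this equal to -0.6:
299p = 0.6·(67210 − 299p) ⇒ 299p(1 + 0.6) = 0.6·67210
p = 0.6·67210 / (299·1.6) = 84.2934…

84.29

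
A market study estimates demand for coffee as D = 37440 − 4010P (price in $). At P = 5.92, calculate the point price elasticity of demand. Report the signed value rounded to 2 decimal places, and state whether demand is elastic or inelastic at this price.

-1.73; elastic

dD/dP = −4010. At P = 5.92, D = 37440 − 4010(5.92) = 13700.8.
Ed = (dD/dP)·(P/D) = −4010 × (5.92/13700.8) = -1.7326…
|Ed| = 1.73 > 1, so demand is elastic.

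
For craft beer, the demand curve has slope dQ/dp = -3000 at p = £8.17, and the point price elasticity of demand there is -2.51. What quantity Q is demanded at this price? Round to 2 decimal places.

Ed = (dQ/dp)·(p/Q) ⇒ Q = (dQ/dp)·p/Ed = (-3000)·8.17/(-2.51) = 9764.9402…

9764.94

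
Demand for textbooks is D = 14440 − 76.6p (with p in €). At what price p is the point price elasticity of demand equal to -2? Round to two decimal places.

Ed = −76.6p/(14440 − 76.6p). Set this equal to -2:
76.6p = 2·(14440 − 76.6p) ⇒ 76.6p(1 + 2) = 2·14440
p = 2·14440 / (76.6·3) = 125.6744…

125.67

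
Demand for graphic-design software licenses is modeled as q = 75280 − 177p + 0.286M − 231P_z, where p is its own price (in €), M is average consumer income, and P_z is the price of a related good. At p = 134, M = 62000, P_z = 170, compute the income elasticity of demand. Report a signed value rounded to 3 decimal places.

At the given values, q = 75280 − 177(134) + 0.286(62000) − 231(170) = 30024.
∂q/∂M = 0.286.
E = (0.286) × (62000/30024) = 0.59059…

0.591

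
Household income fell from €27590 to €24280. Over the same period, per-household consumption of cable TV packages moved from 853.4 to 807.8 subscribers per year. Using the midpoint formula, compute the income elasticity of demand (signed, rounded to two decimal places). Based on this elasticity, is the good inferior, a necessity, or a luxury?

%ΔQ = (807.8 − 853.4)/[( 853.4 + 807.8)/2] = -45.6/830.6 = -0.054900…
%ΔIncome = (24280 − 27590)/[( 27590 + 24280)/2] = -3310/25935 = -0.127626…
E_income = (-45.6/830.6) / (-3310/25935) = 0.4301…
0 < E_income < 1 ⇒ normal good, necessity.

0.43; necessity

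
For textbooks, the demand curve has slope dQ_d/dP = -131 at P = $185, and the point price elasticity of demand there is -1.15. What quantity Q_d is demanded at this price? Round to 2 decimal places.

Ed = (dQ_d/dP)·(P/Q_d) ⇒ Q_d = (dQ_d/dP)·P/Ed = (-131)·185/(-1.15) = 21073.9130…

21073.91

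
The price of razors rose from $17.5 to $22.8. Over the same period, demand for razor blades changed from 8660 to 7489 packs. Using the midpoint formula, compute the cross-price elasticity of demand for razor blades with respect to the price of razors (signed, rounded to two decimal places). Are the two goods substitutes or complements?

-0.55; complements

%ΔQ_{razor blades} = (7489 − 8660)/avg = -1171/8074.5 = -0.145024…
%ΔP_{razors} = (22.8 − 17.5)/avg = 5.3/20.15 = 0.263027…
E_cross = (-1171/8074.5) / (5.3/20.15) = -0.5513…
E_cross < 0 ⇒ the goods are complements.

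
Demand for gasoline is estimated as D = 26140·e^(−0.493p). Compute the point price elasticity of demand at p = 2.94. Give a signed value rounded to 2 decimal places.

-1.45

dD/dp = −0.493·D = -3024.67. At p = 2.94, D = 6135.22.
Ed = (dD/dp)·(p/D) = (-3024.67) × (2.94/6135.22) = -1.4494…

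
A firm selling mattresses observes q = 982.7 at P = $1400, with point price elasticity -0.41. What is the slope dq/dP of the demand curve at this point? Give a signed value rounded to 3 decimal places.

Ed = (dq/dP)·(P/q) ⇒ dq/dP = Ed·q/P = (-0.41)·982.7/1400 = -0.28779…

-0.288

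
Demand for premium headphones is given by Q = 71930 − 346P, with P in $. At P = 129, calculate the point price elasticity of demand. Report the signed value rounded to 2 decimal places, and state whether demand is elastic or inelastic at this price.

-1.64; elastic

dQ/dP = −346. At P = 129, Q = 71930 − 346(129) = 27296.
Ed = (dQ/dP)·(P/Q) = −346 × (129/27296) = -1.6351…
|Ed| = 1.64 > 1, so demand is elastic.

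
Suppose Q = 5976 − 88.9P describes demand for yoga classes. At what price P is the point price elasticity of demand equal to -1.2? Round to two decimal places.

36.67

Ed = −88.9P/(5976 − 88.9P). Set this equal to -1.2:
88.9P = 1.2·(5976 − 88.9P) ⇒ 88.9P(1 + 1.2) = 1.2·5976
P = 1.2·5976 / (88.9·2.2) = 36.6663…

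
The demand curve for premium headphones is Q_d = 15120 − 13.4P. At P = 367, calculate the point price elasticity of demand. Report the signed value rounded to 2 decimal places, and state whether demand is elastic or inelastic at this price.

-0.48; inelastic

dQ_d/dP = −13.4. At P = 367, Q_d = 15120 − 13.4(367) = 10202.2.
Ed = (dQ_d/dP)·(P/Q_d) = −13.4 × (367/10202.2) = -0.4820…
|Ed| = 0.48 < 1, so demand is inelastic.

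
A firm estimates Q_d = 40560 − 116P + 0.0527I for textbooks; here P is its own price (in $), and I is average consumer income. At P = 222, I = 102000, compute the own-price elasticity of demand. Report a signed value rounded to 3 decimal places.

At the given values, Q_d = 40560 − 116(222) + 0.0527(102000) = 20183.4.
∂Q_d/∂P = −116.
E = (-116) × (222/20183.4) = -1.27589…

-1.276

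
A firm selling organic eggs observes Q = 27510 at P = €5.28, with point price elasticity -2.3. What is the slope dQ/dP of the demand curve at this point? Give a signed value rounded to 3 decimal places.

Ed = (dQ/dP)·(P/Q) ⇒ dQ/dP = Ed·Q/P = (-2.3)·27510/5.28 = -11983.52272…

-11983.523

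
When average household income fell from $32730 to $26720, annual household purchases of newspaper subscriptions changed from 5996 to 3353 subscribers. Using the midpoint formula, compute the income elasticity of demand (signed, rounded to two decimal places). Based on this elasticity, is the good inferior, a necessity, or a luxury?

%ΔQ = (3353 − 5996)/[( 5996 + 3353)/2] = -2643/4674.5 = -0.565408…
%ΔIncome = (26720 − 32730)/[( 32730 + 26720)/2] = -6010/29725 = -0.202186…
E_income = (-2643/4674.5) / (-6010/29725) = 2.7964…
E_income > 1 ⇒ normal good, luxury.

2.80; luxury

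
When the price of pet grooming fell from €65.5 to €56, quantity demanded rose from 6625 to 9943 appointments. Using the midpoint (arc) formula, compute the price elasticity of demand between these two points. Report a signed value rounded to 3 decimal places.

%ΔQ = (9943 − 6625) / [(6625 + 9943)/2] = 3318/8284 = 0.400531…
%ΔP = (56 − 65.5) / [(65.5 + 56)/2] = -9.5/60.75 = -0.156378…
Arc Ed = %ΔQ / %ΔP = (3318/8284) / (-9.5/60.75) = -2.56129…

-2.561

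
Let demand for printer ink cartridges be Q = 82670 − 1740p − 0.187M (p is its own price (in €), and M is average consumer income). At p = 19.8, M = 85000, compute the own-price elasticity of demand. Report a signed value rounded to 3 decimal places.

At the given values, Q = 82670 − 1740(19.8) − 0.187(85000) = 32323.
∂Q/∂p = −1740.
E = (-1740) × (19.8/32323) = -1.06586…

-1.066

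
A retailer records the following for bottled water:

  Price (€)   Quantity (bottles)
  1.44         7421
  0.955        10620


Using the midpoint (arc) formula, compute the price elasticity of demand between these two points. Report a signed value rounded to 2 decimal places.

%ΔQ = (10620 − 7421) / [(7421 + 10620)/2] = 3199/9020.5 = 0.354636…
%ΔP = (0.955 − 1.44) / [(1.44 + 0.955)/2] = -0.485/1.1975 = -0.405010…
Arc Ed = %ΔQ / %ΔP = (3199/9020.5) / (-0.485/1.1975) = -0.8756…

-0.88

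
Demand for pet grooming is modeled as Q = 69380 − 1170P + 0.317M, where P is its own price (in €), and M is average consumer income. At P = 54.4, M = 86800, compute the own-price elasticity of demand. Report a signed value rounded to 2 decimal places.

At the given values, Q = 69380 − 1170(54.4) + 0.317(86800) = 33247.6.
∂Q/∂P = −1170.
E = (-1170) × (54.4/33247.6) = -1.9143…

-1.91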